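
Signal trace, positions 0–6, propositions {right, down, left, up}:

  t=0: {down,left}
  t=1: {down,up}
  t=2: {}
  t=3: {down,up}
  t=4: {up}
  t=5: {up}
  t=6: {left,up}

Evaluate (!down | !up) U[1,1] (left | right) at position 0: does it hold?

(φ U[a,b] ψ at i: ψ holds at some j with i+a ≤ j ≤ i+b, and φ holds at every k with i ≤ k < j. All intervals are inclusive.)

Does not hold

Need some j in [1,1] with (left | right), and (!down | !up) at every k in [0,j-1].
  j=1: (left | right) false.
No j in the window works → until fails.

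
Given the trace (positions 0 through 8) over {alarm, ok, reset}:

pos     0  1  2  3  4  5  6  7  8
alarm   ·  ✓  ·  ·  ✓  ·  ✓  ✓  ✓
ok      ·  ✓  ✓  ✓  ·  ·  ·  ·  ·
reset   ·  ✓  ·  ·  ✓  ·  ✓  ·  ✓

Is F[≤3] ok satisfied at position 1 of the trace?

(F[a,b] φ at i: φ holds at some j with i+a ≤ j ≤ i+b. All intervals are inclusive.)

Yes

Check ok at each j in [1,4]:
  j=1: true
  j=2: true
  j=3: true
  j=4: false
Found at j=1 → formula holds.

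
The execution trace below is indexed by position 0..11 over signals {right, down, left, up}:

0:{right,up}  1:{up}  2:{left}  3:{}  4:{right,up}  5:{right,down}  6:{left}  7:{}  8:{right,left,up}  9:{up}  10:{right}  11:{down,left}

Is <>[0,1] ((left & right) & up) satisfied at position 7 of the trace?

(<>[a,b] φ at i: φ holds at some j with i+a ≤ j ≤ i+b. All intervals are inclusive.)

Check ((left & right) & up) at each j in [7,8]:
  j=7: false
  j=8: true
Found at j=8 → formula holds.

Yes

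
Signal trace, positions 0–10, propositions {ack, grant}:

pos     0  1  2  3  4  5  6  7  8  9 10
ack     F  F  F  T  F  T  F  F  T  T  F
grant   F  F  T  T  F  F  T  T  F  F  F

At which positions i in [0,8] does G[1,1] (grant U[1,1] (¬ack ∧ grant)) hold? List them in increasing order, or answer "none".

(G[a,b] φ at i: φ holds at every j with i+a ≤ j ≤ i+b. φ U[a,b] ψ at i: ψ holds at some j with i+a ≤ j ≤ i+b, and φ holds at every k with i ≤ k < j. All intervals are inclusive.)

Evaluate at each i in [0,8]:
  i=0: ✗ (fails at j=1)
  i=1: ✗ (fails at j=2)
  i=2: ✗ (fails at j=3)
  i=3: ✗ (fails at j=4)
  i=4: ✗ (fails at j=5)
  i=5: ✓ (all of [6,6])
  i=6: ✗ (fails at j=7)
  i=7: ✗ (fails at j=8)
  i=8: ✗ (fails at j=9)

5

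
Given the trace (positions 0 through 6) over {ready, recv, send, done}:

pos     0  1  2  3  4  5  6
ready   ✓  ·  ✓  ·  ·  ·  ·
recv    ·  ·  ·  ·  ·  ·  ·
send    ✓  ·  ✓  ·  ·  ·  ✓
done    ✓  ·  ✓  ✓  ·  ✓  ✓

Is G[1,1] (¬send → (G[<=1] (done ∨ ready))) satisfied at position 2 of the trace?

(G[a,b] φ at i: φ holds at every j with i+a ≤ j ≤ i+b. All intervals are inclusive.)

Check (¬send → (G[<=1] (done ∨ ready))) at every j in [3,3]:
  j=3: antecedent true; consequent fails at 4 → ✗
Fails at j=3 → formula fails.

No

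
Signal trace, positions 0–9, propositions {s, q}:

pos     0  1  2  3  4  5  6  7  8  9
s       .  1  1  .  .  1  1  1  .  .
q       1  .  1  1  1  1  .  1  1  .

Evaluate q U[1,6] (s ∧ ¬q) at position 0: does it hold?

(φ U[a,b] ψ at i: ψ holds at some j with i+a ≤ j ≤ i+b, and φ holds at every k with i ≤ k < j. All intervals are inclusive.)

Holds

Need some j in [1,6] with (s ∧ ¬q), and q at every k in [0,j-1].
  j=1: (s ∧ ¬q) holds; q holds at every k in [0,0] → satisfied.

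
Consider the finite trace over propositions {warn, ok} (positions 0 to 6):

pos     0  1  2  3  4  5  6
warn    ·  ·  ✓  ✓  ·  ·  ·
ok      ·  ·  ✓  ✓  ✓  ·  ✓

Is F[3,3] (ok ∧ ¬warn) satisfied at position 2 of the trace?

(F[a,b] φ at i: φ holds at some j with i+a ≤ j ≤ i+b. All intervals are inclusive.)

Does not hold

Check (ok ∧ ¬warn) at each j in [5,5]:
  j=5: false
No position in the window satisfies it → formula fails.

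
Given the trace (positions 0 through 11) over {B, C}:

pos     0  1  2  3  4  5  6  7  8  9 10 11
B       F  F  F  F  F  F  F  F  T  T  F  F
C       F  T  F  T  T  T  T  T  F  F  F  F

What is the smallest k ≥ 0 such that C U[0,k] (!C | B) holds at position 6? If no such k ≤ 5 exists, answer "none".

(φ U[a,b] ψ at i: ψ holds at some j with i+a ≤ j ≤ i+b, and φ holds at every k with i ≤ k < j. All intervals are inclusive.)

2

Need earliest j ≥ 6 with (!C | B), and C at every k in [6,j-1].
  j=6: rhs fails.
  j=7: rhs fails.
  j=8: rhs holds; lhs holds on [6,7]. k = 2.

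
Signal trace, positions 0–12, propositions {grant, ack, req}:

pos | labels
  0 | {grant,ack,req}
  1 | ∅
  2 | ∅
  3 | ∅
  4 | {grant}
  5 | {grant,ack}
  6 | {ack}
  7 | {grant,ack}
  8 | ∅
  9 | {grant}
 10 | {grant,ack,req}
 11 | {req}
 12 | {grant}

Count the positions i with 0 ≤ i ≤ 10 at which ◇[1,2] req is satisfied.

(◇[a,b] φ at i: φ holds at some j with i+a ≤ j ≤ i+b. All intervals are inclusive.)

3

Evaluate at each i in [0,10]:
  i=0: ✗ (none in [1,2])
  i=1: ✗ (none in [2,3])
  i=2: ✗ (none in [3,4])
  i=3: ✗ (none in [4,5])
  i=4: ✗ (none in [5,6])
  i=5: ✗ (none in [6,7])
  i=6: ✗ (none in [7,8])
  i=7: ✗ (none in [8,9])
  i=8: ✓ (witness j=10)
  i=9: ✓ (witness j=10)
  i=10: ✓ (witness j=11)
Positions where it holds: {8, 9, 10} → 3.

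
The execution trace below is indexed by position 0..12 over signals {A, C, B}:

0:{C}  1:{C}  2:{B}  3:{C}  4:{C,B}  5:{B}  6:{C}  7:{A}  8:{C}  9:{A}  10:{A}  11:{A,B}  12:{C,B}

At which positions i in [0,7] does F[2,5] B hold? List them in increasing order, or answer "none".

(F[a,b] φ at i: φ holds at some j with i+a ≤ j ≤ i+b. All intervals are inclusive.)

Evaluate at each i in [0,7]:
  i=0: ✓ (witness j=2)
  i=1: ✓ (witness j=4)
  i=2: ✓ (witness j=4)
  i=3: ✓ (witness j=5)
  i=4: ✗ (none in [6,9])
  i=5: ✗ (none in [7,10])
  i=6: ✓ (witness j=11)
  i=7: ✓ (witness j=11)

0, 1, 2, 3, 6, 7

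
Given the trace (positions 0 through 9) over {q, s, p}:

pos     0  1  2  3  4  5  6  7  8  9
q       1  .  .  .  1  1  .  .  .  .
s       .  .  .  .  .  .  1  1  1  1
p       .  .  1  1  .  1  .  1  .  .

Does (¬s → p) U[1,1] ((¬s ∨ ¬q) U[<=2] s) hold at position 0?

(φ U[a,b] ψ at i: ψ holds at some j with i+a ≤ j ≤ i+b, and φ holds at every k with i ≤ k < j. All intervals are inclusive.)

No

Need some j in [1,1] with ((¬s ∨ ¬q) U[<=2] s), and (¬s → p) at every k in [0,j-1].
  j=1: ((¬s ∨ ¬q) U[<=2] s) — fails.
No j in the window works → until fails.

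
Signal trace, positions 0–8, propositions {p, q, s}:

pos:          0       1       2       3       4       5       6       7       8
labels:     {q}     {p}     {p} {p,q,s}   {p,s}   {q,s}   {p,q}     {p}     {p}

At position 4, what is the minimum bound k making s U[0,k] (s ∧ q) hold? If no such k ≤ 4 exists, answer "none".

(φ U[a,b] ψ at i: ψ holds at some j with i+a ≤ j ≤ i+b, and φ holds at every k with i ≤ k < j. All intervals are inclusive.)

1

Need earliest j ≥ 4 with (s ∧ q), and s at every k in [4,j-1].
  j=4: rhs fails.
  j=5: rhs holds; lhs holds on [4,4]. k = 1.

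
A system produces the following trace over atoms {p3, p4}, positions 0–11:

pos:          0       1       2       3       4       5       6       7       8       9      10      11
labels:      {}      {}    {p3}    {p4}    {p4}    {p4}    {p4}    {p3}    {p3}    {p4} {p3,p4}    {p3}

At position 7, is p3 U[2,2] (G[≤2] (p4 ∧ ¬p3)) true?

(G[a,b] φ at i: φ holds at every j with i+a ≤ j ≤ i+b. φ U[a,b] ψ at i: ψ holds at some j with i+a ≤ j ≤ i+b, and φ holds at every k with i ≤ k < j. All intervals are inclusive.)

Need some j in [9,9] with G[≤2] (p4 ∧ ¬p3), and p3 at every k in [7,j-1].
  j=9: G[≤2] (p4 ∧ ¬p3) — fails at 10.
No j in the window works → until fails.

Does not hold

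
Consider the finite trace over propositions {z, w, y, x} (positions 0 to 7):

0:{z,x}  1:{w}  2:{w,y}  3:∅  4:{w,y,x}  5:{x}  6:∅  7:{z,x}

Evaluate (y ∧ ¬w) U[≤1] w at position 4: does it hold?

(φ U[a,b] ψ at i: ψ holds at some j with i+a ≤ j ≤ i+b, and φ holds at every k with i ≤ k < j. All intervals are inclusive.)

Holds

Need some j in [4,5] with w, and (y ∧ ¬w) at every k in [4,j-1].
  j=4: w holds; no prefix to check → satisfied.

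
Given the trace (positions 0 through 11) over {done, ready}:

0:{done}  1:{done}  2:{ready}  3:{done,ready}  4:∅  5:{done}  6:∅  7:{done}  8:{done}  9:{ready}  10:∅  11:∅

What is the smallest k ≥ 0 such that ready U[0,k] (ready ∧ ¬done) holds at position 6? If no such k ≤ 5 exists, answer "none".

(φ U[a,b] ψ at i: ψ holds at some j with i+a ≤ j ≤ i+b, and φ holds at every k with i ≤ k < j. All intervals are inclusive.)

Need earliest j ≥ 6 with (ready ∧ ¬done), and ready at every k in [6,j-1].
  j=6: rhs fails.
  j=7: rhs fails.
  j=8: rhs fails.
  j=9: rhs holds but lhs fails at k=6.
  j=10: rhs fails.
  j=11: rhs fails.
No witness within the range → none.

none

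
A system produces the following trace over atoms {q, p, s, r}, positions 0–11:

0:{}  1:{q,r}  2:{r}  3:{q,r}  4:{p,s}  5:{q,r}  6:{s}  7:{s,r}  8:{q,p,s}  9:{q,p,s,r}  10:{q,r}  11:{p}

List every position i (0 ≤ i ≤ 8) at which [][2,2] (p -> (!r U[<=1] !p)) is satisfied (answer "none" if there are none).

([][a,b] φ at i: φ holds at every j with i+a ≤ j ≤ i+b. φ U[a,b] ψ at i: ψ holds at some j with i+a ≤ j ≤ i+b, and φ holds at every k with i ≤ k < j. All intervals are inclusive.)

Evaluate at each i in [0,8]:
  i=0: ✓ (all of [2,2])
  i=1: ✓ (all of [3,3])
  i=2: ✓ (all of [4,4])
  i=3: ✓ (all of [5,5])
  i=4: ✓ (all of [6,6])
  i=5: ✓ (all of [7,7])
  i=6: ✗ (fails at j=8)
  i=7: ✗ (fails at j=9)
  i=8: ✓ (all of [10,10])

0, 1, 2, 3, 4, 5, 8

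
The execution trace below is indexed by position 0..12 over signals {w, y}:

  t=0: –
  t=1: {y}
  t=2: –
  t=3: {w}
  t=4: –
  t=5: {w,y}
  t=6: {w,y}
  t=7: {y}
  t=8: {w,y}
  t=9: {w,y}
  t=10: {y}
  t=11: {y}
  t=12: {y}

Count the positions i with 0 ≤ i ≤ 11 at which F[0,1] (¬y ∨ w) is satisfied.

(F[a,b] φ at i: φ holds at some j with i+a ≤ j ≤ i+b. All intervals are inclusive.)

10

Evaluate at each i in [0,11]:
  i=0: ✓ (witness j=0)
  i=1: ✓ (witness j=2)
  i=2: ✓ (witness j=2)
  i=3: ✓ (witness j=3)
  i=4: ✓ (witness j=4)
  i=5: ✓ (witness j=5)
  i=6: ✓ (witness j=6)
  i=7: ✓ (witness j=8)
  i=8: ✓ (witness j=8)
  i=9: ✓ (witness j=9)
  i=10: ✗ (none in [10,11])
  i=11: ✗ (none in [11,12])
Positions where it holds: {0, 1, 2, 3, 4, 5, 6, 7, 8, 9} → 10.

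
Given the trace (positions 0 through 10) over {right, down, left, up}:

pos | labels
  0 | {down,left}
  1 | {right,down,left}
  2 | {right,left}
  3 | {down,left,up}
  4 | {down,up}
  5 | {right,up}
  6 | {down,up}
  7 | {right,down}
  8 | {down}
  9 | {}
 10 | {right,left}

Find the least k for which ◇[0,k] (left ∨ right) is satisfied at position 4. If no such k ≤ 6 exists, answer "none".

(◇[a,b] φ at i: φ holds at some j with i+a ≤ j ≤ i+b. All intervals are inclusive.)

1

Scan j = 4,5,… for (left ∨ right):
  j=4: fails
  j=5: holds
First hit at j=5, so smallest k = 5-4 = 1.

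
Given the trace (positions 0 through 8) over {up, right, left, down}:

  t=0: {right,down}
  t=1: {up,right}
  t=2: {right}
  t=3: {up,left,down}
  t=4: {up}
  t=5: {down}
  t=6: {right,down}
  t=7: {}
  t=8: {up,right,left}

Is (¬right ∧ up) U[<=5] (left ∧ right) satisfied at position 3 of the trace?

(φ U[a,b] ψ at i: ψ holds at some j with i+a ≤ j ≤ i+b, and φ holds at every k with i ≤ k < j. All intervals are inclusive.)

Need some j in [3,8] with (left ∧ right), and (¬right ∧ up) at every k in [3,j-1].
  j=3: (left ∧ right) false.
  j=4: (left ∧ right) false.
  j=5: (left ∧ right) false.
  j=6: (left ∧ right) false.
  j=7: (left ∧ right) false.
  j=8: (left ∧ right) holds, but (¬right ∧ up) fails at k=5 → not this j.
No j in the window works → until fails.

No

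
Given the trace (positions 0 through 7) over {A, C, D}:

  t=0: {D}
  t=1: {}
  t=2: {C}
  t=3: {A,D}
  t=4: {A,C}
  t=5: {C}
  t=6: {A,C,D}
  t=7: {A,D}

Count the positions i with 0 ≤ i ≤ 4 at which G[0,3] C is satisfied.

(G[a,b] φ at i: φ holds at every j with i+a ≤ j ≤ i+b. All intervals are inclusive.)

0

Evaluate at each i in [0,4]:
  i=0: ✗ (fails at j=0)
  i=1: ✗ (fails at j=1)
  i=2: ✗ (fails at j=3)
  i=3: ✗ (fails at j=3)
  i=4: ✗ (fails at j=7)
Positions where it holds: {} → 0.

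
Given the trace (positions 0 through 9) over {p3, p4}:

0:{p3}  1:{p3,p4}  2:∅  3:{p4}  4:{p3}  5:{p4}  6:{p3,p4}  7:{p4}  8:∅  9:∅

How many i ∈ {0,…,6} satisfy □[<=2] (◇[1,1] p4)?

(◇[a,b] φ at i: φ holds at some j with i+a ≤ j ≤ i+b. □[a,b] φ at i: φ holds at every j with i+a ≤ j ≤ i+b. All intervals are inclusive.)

1

Evaluate at each i in [0,6]:
  i=0: ✗ (fails at j=1)
  i=1: ✗ (fails at j=1)
  i=2: ✗ (fails at j=3)
  i=3: ✗ (fails at j=3)
  i=4: ✓ (all of [4,6])
  i=5: ✗ (fails at j=7)
  i=6: ✗ (fails at j=7)
Positions where it holds: {4} → 1.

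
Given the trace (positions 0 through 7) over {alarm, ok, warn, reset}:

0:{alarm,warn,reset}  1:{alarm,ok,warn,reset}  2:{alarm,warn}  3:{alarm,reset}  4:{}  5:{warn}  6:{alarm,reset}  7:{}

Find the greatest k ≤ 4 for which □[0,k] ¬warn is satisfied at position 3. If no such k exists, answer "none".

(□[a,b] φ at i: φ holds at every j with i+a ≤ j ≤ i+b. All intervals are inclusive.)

¬warn must hold from j=3 onward; find where it first fails.
  j=3: holds
  j=4: holds
  j=5: fails
Holds on [3,4], so largest k = 1.

1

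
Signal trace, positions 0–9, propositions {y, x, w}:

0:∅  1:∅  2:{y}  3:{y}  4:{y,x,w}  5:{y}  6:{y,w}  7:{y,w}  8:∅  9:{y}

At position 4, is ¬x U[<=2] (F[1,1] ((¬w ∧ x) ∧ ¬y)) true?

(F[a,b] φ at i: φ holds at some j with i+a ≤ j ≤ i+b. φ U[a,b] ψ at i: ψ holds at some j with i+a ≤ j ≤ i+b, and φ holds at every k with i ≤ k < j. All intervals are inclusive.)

No

Need some j in [4,6] with F[1,1] ((¬w ∧ x) ∧ ¬y), and ¬x at every k in [4,j-1].
  j=4: F[1,1] ((¬w ∧ x) ∧ ¬y) — fails (none in [5,5]).
  j=5: F[1,1] ((¬w ∧ x) ∧ ¬y) — fails (none in [6,6]).
  j=6: F[1,1] ((¬w ∧ x) ∧ ¬y) — fails (none in [7,7]).
No j in the window works → until fails.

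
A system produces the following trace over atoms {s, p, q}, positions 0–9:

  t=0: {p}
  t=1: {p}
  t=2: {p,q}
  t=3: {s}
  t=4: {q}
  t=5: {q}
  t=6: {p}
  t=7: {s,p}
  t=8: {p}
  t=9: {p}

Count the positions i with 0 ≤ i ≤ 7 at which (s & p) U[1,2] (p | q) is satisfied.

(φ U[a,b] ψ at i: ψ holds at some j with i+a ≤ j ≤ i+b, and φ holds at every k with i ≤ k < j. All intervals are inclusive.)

Evaluate at each i in [0,7]:
  i=0: ✗ (lhs fails at k=0 before rhs at j=1)
  i=1: ✗ (lhs fails at k=1 before rhs at j=2)
  i=2: ✗ (lhs fails at k=2 before rhs at j=4)
  i=3: ✗ (lhs fails at k=3 before rhs at j=4)
  i=4: ✗ (lhs fails at k=4 before rhs at j=5)
  i=5: ✗ (lhs fails at k=5 before rhs at j=6)
  i=6: ✗ (lhs fails at k=6 before rhs at j=7)
  i=7: ✓ (rhs at j=8; lhs holds on [7,7])
Positions where it holds: {7} → 1.

1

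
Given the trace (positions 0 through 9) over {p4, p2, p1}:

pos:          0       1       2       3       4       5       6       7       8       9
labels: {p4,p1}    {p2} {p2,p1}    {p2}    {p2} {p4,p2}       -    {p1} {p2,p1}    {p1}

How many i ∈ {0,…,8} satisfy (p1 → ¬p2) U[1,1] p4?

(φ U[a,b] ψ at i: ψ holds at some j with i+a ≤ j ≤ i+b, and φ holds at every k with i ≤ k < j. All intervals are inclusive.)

Evaluate at each i in [0,8]:
  i=0: ✗ (no rhs in [1,1])
  i=1: ✗ (no rhs in [2,2])
  i=2: ✗ (no rhs in [3,3])
  i=3: ✗ (no rhs in [4,4])
  i=4: ✓ (rhs at j=5; lhs holds on [4,4])
  i=5: ✗ (no rhs in [6,6])
  i=6: ✗ (no rhs in [7,7])
  i=7: ✗ (no rhs in [8,8])
  i=8: ✗ (no rhs in [9,9])
Positions where it holds: {4} → 1.

1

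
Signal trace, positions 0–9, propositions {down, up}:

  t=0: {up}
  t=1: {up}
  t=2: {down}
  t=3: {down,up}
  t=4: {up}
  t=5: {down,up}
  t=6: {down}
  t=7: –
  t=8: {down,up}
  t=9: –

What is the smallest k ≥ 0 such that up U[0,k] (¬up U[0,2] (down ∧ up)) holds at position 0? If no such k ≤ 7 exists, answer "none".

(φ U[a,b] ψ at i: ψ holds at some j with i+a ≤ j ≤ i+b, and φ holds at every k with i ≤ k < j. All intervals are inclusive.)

2

Need earliest j ≥ 0 with (¬up U[0,2] (down ∧ up)), and up at every k in [0,j-1].
  j=0: rhs fails.
  j=1: rhs fails.
  j=2: rhs holds; lhs holds on [0,1]. k = 2.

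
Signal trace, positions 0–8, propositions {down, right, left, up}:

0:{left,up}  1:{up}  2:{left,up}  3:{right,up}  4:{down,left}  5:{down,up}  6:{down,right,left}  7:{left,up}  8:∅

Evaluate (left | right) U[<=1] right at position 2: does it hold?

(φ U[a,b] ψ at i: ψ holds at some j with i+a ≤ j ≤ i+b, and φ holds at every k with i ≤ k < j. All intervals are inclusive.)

Yes

Need some j in [2,3] with right, and (left | right) at every k in [2,j-1].
  j=2: right false.
  j=3: right holds; (left | right) holds at every k in [2,2] → satisfied.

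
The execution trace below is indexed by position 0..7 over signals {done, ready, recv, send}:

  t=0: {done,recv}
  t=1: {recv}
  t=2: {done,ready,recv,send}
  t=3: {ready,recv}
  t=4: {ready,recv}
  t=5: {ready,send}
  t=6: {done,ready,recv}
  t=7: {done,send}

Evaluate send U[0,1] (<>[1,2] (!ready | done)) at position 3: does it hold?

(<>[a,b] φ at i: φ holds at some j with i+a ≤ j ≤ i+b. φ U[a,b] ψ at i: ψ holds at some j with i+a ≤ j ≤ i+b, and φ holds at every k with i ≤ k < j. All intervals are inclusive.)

Need some j in [3,4] with <>[1,2] (!ready | done), and send at every k in [3,j-1].
  j=3: <>[1,2] (!ready | done) — fails (none in [4,5]).
  j=4: <>[1,2] (!ready | done) holds, but send fails at k=3 → not this j.
No j in the window works → until fails.

False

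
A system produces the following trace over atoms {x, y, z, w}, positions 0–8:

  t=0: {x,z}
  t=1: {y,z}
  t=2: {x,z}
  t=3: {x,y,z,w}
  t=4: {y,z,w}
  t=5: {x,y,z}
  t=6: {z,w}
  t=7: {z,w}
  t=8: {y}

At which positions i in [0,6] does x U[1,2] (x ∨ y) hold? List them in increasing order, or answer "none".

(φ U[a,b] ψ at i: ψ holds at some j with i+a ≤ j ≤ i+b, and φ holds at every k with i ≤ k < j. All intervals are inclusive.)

Evaluate at each i in [0,6]:
  i=0: ✓ (rhs at j=1; lhs holds on [0,0])
  i=1: ✗ (lhs fails at k=1 before rhs at j=2)
  i=2: ✓ (rhs at j=3; lhs holds on [2,2])
  i=3: ✓ (rhs at j=4; lhs holds on [3,3])
  i=4: ✗ (lhs fails at k=4 before rhs at j=5)
  i=5: ✗ (no rhs in [6,7])
  i=6: ✗ (lhs fails at k=6 before rhs at j=8)

0, 2, 3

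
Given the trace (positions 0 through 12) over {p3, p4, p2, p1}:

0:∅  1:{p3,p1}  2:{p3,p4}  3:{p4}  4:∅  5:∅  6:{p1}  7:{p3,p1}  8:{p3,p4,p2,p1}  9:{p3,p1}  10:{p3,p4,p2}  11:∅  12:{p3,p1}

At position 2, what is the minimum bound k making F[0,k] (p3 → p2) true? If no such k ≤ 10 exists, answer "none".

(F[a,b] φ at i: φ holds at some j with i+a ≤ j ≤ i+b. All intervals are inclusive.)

1

Scan j = 2,3,… for (p3 → p2):
  j=2: fails
  j=3: holds
First hit at j=3, so smallest k = 3-2 = 1.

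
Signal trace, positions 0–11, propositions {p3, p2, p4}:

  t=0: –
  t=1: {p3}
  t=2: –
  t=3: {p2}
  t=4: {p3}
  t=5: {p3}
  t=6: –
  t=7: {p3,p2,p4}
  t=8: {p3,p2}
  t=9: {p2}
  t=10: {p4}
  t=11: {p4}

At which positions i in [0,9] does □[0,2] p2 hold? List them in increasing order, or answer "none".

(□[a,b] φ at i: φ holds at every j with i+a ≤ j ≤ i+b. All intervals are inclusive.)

7

Evaluate at each i in [0,9]:
  i=0: ✗ (fails at j=0)
  i=1: ✗ (fails at j=1)
  i=2: ✗ (fails at j=2)
  i=3: ✗ (fails at j=4)
  i=4: ✗ (fails at j=4)
  i=5: ✗ (fails at j=5)
  i=6: ✗ (fails at j=6)
  i=7: ✓ (all of [7,9])
  i=8: ✗ (fails at j=10)
  i=9: ✗ (fails at j=10)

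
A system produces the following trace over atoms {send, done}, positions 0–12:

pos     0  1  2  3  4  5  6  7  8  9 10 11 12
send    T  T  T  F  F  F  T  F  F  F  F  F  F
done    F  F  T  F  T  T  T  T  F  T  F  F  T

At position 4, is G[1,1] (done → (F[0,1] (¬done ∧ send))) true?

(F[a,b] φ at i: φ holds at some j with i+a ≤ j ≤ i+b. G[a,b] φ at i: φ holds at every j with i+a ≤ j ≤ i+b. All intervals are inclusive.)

No

Check (done → (F[0,1] (¬done ∧ send))) at every j in [5,5]:
  j=5: antecedent true; consequent fails (none in [5,6]) → ✗
Fails at j=5 → formula fails.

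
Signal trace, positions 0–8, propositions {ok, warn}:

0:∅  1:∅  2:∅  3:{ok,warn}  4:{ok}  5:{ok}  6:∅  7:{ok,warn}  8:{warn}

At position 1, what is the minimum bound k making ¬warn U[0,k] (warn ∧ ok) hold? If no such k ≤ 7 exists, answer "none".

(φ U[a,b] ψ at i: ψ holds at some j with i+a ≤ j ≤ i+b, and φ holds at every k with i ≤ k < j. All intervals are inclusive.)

2

Need earliest j ≥ 1 with (warn ∧ ok), and ¬warn at every k in [1,j-1].
  j=1: rhs fails.
  j=2: rhs fails.
  j=3: rhs holds; lhs holds on [1,2]. k = 2.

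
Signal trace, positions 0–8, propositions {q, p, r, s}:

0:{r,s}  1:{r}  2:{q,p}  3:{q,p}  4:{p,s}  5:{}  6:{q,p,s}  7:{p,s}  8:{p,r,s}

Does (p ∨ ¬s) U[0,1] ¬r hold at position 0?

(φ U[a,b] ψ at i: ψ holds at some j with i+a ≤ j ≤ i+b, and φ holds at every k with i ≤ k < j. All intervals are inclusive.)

False

Need some j in [0,1] with ¬r, and (p ∨ ¬s) at every k in [0,j-1].
  j=0: ¬r false.
  j=1: ¬r false.
No j in the window works → until fails.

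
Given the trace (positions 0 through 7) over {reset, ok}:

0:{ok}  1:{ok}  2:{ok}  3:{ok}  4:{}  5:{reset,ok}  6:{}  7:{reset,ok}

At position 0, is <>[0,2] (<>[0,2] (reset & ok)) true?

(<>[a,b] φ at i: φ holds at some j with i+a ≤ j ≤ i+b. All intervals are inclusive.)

Check <>[0,2] (reset & ok) at each j in [0,2]:
  j=0: fails (none in [0,2])
  j=1: fails (none in [1,3])
  j=2: fails (none in [2,4])
No position in the window satisfies it → formula fails.

Does not hold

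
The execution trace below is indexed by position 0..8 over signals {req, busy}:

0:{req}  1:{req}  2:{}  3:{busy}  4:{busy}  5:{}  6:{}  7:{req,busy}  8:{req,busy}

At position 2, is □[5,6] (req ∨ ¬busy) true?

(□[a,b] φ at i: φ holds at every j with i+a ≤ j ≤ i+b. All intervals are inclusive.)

Check (req ∨ ¬busy) at every j in [7,8]:
  j=7: true
  j=8: true
All positions satisfy it → formula holds.

True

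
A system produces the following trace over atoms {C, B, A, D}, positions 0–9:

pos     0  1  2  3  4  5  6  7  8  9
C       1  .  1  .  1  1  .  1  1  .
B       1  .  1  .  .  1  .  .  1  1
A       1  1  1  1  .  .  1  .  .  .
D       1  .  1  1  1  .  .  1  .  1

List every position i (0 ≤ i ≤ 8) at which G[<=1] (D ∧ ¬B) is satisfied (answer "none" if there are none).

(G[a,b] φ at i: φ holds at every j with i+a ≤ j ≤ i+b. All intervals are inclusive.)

Evaluate at each i in [0,8]:
  i=0: ✗ (fails at j=0)
  i=1: ✗ (fails at j=1)
  i=2: ✗ (fails at j=2)
  i=3: ✓ (all of [3,4])
  i=4: ✗ (fails at j=5)
  i=5: ✗ (fails at j=5)
  i=6: ✗ (fails at j=6)
  i=7: ✗ (fails at j=8)
  i=8: ✗ (fails at j=8)

3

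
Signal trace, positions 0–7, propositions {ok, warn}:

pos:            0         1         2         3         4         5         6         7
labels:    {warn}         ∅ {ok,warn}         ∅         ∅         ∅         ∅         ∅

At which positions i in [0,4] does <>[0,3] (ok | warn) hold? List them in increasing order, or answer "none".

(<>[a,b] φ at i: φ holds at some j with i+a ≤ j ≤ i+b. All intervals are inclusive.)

0, 1, 2

Evaluate at each i in [0,4]:
  i=0: ✓ (witness j=0)
  i=1: ✓ (witness j=2)
  i=2: ✓ (witness j=2)
  i=3: ✗ (none in [3,6])
  i=4: ✗ (none in [4,7])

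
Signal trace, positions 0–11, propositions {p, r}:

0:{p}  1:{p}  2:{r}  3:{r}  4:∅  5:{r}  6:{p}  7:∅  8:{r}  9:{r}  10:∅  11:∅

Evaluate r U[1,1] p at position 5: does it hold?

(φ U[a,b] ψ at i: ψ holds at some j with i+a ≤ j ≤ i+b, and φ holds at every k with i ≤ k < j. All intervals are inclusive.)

Yes

Need some j in [6,6] with p, and r at every k in [5,j-1].
  j=6: p holds; r holds at every k in [5,5] → satisfied.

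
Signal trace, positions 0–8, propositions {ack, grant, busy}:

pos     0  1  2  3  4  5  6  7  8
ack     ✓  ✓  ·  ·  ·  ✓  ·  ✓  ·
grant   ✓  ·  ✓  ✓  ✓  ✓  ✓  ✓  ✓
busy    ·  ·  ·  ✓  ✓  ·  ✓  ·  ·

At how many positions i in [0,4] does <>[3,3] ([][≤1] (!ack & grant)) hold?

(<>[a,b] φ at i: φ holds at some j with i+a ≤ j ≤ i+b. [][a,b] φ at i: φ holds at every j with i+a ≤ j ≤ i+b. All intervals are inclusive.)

1

Evaluate at each i in [0,4]:
  i=0: ✓ (witness j=3)
  i=1: ✗ (none in [4,4])
  i=2: ✗ (none in [5,5])
  i=3: ✗ (none in [6,6])
  i=4: ✗ (none in [7,7])
Positions where it holds: {0} → 1.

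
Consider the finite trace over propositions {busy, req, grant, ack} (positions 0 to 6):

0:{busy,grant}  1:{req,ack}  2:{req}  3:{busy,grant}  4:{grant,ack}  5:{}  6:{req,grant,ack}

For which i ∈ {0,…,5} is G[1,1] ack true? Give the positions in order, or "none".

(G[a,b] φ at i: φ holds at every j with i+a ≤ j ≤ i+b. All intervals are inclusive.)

Evaluate at each i in [0,5]:
  i=0: ✓ (all of [1,1])
  i=1: ✗ (fails at j=2)
  i=2: ✗ (fails at j=3)
  i=3: ✓ (all of [4,4])
  i=4: ✗ (fails at j=5)
  i=5: ✓ (all of [6,6])

0, 3, 5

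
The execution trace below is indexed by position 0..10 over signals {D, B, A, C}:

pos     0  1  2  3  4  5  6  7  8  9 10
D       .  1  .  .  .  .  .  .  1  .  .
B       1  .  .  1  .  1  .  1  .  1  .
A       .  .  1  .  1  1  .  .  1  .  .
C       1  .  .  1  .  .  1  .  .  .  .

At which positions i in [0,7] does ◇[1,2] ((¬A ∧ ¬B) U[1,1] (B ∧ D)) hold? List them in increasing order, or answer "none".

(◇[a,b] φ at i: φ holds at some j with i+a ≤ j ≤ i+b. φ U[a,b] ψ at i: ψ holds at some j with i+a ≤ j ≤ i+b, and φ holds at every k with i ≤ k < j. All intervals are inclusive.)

Evaluate at each i in [0,7]:
  i=0: ✗ (none in [1,2])
  i=1: ✗ (none in [2,3])
  i=2: ✗ (none in [3,4])
  i=3: ✗ (none in [4,5])
  i=4: ✗ (none in [5,6])
  i=5: ✗ (none in [6,7])
  i=6: ✗ (none in [7,8])
  i=7: ✗ (none in [8,9])

none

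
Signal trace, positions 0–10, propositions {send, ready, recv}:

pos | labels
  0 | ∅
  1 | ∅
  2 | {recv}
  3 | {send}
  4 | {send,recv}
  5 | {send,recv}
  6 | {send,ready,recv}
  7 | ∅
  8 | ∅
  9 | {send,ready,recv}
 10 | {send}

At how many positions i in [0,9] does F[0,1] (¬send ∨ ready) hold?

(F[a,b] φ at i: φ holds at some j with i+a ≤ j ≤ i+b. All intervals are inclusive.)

Evaluate at each i in [0,9]:
  i=0: ✓ (witness j=0)
  i=1: ✓ (witness j=1)
  i=2: ✓ (witness j=2)
  i=3: ✗ (none in [3,4])
  i=4: ✗ (none in [4,5])
  i=5: ✓ (witness j=6)
  i=6: ✓ (witness j=6)
  i=7: ✓ (witness j=7)
  i=8: ✓ (witness j=8)
  i=9: ✓ (witness j=9)
Positions where it holds: {0, 1, 2, 5, 6, 7, 8, 9} → 8.

8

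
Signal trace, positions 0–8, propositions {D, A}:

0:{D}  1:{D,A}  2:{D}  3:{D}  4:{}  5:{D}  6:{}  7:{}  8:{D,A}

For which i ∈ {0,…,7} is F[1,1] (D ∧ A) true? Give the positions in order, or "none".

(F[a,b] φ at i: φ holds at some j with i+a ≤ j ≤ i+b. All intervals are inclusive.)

0, 7

Evaluate at each i in [0,7]:
  i=0: ✓ (witness j=1)
  i=1: ✗ (none in [2,2])
  i=2: ✗ (none in [3,3])
  i=3: ✗ (none in [4,4])
  i=4: ✗ (none in [5,5])
  i=5: ✗ (none in [6,6])
  i=6: ✗ (none in [7,7])
  i=7: ✓ (witness j=8)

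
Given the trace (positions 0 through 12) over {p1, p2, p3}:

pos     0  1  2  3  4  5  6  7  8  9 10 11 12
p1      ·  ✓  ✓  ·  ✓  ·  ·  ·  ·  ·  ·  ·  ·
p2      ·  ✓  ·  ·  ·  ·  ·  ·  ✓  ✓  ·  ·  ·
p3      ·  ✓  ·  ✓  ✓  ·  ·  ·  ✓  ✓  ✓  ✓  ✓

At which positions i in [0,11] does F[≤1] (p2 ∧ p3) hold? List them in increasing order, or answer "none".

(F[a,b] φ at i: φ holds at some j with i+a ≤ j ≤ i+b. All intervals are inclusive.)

0, 1, 7, 8, 9

Evaluate at each i in [0,11]:
  i=0: ✓ (witness j=1)
  i=1: ✓ (witness j=1)
  i=2: ✗ (none in [2,3])
  i=3: ✗ (none in [3,4])
  i=4: ✗ (none in [4,5])
  i=5: ✗ (none in [5,6])
  i=6: ✗ (none in [6,7])
  i=7: ✓ (witness j=8)
  i=8: ✓ (witness j=8)
  i=9: ✓ (witness j=9)
  i=10: ✗ (none in [10,11])
  i=11: ✗ (none in [11,12])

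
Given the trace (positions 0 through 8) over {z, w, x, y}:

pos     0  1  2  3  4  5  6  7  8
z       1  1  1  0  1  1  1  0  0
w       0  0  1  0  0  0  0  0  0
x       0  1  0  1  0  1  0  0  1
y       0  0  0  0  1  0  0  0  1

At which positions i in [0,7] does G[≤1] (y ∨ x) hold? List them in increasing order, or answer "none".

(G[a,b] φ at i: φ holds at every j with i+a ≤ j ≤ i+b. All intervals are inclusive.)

Evaluate at each i in [0,7]:
  i=0: ✗ (fails at j=0)
  i=1: ✗ (fails at j=2)
  i=2: ✗ (fails at j=2)
  i=3: ✓ (all of [3,4])
  i=4: ✓ (all of [4,5])
  i=5: ✗ (fails at j=6)
  i=6: ✗ (fails at j=6)
  i=7: ✗ (fails at j=7)

3, 4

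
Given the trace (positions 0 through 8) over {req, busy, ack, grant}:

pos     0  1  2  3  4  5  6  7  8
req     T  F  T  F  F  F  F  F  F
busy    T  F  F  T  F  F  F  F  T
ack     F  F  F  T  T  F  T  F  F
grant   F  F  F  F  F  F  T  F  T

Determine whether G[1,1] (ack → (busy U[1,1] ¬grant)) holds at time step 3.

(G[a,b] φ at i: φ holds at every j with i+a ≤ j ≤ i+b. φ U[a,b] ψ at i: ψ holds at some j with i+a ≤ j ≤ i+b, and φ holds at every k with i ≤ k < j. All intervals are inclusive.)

No

Check (ack → (busy U[1,1] ¬grant)) at every j in [4,4]:
  j=4: antecedent true; consequent fails → ✗
Fails at j=4 → formula fails.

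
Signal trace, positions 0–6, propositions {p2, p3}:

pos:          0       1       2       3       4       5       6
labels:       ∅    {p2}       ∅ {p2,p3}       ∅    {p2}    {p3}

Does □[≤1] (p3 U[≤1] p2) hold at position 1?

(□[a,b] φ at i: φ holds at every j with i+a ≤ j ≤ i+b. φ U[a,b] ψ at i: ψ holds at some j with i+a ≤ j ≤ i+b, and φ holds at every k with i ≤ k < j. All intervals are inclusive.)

Check (p3 U[≤1] p2) at every j in [1,2]:
  j=1: holds
  j=2: fails
Fails at j=2 → formula fails.

False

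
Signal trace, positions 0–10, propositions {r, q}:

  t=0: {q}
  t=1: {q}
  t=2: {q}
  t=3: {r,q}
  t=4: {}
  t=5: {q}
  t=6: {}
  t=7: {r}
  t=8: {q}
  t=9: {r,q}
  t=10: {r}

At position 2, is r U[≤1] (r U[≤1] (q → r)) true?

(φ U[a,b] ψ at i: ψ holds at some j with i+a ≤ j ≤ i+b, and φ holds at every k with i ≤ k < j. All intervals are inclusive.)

False

Need some j in [2,3] with (r U[≤1] (q → r)), and r at every k in [2,j-1].
  j=2: (r U[≤1] (q → r)) — fails.
  j=3: (r U[≤1] (q → r)) holds, but r fails at k=2 → not this j.
No j in the window works → until fails.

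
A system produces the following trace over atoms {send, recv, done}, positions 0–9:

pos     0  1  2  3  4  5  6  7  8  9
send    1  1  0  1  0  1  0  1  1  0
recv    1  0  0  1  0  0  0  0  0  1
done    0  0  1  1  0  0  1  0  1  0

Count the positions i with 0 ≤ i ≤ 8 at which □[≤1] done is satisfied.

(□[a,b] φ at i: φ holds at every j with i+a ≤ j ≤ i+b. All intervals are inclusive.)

Evaluate at each i in [0,8]:
  i=0: ✗ (fails at j=0)
  i=1: ✗ (fails at j=1)
  i=2: ✓ (all of [2,3])
  i=3: ✗ (fails at j=4)
  i=4: ✗ (fails at j=4)
  i=5: ✗ (fails at j=5)
  i=6: ✗ (fails at j=7)
  i=7: ✗ (fails at j=7)
  i=8: ✗ (fails at j=9)
Positions where it holds: {2} → 1.

1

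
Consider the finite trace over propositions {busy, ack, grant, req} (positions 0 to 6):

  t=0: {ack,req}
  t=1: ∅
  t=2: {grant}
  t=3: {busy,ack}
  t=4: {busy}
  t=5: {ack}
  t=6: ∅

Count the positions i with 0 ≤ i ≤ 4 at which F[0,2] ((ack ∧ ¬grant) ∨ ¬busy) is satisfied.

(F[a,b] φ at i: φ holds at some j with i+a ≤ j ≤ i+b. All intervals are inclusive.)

Evaluate at each i in [0,4]:
  i=0: ✓ (witness j=0)
  i=1: ✓ (witness j=1)
  i=2: ✓ (witness j=2)
  i=3: ✓ (witness j=3)
  i=4: ✓ (witness j=5)
Positions where it holds: {0, 1, 2, 3, 4} → 5.

5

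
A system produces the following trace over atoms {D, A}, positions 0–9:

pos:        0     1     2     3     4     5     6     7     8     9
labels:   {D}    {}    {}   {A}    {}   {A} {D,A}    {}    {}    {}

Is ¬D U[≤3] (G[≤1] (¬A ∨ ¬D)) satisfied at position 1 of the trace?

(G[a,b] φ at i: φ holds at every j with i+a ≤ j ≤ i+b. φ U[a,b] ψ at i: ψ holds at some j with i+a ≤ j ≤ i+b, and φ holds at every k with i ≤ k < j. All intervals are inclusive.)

Need some j in [1,4] with G[≤1] (¬A ∨ ¬D), and ¬D at every k in [1,j-1].
  j=1: G[≤1] (¬A ∨ ¬D) holds; no prefix to check → satisfied.

Yes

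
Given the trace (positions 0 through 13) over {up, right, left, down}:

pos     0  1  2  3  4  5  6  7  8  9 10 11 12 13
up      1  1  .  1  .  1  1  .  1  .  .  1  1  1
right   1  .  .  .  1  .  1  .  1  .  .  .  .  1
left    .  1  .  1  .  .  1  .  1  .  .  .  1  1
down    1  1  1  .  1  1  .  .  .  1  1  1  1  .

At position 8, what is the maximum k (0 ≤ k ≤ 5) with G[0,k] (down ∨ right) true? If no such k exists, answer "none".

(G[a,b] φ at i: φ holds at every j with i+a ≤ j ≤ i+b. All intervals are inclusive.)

5

(down ∨ right) must hold from j=8 onward; find where it first fails.
  j=8: holds
  j=9: holds
  j=10: holds
  j=11: holds
  j=12: holds
  j=13: holds
Holds through j=13; largest k = 5.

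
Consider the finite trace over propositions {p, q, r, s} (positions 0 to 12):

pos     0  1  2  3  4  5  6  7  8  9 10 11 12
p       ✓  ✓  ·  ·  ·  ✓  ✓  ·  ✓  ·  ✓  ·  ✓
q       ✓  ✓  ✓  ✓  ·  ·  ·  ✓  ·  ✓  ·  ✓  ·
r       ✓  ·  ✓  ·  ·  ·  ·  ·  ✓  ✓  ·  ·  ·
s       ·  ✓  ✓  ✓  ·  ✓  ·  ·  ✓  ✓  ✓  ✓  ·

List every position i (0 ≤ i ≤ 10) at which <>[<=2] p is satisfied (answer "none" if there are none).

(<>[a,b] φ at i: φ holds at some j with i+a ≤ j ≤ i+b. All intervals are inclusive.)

0, 1, 3, 4, 5, 6, 7, 8, 9, 10

Evaluate at each i in [0,10]:
  i=0: ✓ (witness j=0)
  i=1: ✓ (witness j=1)
  i=2: ✗ (none in [2,4])
  i=3: ✓ (witness j=5)
  i=4: ✓ (witness j=5)
  i=5: ✓ (witness j=5)
  i=6: ✓ (witness j=6)
  i=7: ✓ (witness j=8)
  i=8: ✓ (witness j=8)
  i=9: ✓ (witness j=10)
  i=10: ✓ (witness j=10)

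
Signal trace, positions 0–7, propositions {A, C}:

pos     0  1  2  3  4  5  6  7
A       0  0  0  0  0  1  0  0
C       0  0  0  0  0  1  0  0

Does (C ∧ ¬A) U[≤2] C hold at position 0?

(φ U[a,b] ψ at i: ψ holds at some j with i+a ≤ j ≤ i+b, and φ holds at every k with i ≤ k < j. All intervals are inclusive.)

No

Need some j in [0,2] with C, and (C ∧ ¬A) at every k in [0,j-1].
  j=0: C false.
  j=1: C false.
  j=2: C false.
No j in the window works → until fails.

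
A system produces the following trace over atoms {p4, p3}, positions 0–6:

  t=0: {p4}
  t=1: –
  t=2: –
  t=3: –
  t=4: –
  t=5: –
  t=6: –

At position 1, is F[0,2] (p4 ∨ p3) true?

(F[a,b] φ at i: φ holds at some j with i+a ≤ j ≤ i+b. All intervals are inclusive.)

False

Check (p4 ∨ p3) at each j in [1,3]:
  j=1: false
  j=2: false
  j=3: false
No position in the window satisfies it → formula fails.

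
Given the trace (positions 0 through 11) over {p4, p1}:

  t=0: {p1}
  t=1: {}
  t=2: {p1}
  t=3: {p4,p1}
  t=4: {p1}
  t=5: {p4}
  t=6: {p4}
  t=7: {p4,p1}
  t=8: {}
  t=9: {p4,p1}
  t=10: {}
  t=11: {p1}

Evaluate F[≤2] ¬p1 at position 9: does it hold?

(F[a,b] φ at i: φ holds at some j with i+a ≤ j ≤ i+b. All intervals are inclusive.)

Check ¬p1 at each j in [9,11]:
  j=9: false
  j=10: true
  j=11: false
Found at j=10 → formula holds.

Holds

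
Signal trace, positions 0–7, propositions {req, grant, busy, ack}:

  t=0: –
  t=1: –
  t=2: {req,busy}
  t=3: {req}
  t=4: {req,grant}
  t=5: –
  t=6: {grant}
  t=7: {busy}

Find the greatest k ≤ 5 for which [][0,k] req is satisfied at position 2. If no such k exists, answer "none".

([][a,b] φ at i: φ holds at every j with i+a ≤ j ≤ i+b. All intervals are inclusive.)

req must hold from j=2 onward; find where it first fails.
  j=2: holds
  j=3: holds
  j=4: holds
  j=5: fails
Holds on [2,4], so largest k = 2.

2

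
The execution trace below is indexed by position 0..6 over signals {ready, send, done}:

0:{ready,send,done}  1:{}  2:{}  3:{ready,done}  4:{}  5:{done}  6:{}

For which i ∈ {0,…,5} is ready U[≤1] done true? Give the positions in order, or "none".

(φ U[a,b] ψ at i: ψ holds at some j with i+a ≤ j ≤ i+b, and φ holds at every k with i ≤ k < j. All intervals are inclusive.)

Evaluate at each i in [0,5]:
  i=0: ✓ (rhs at j=0)
  i=1: ✗ (no rhs in [1,2])
  i=2: ✗ (lhs fails at k=2 before rhs at j=3)
  i=3: ✓ (rhs at j=3)
  i=4: ✗ (lhs fails at k=4 before rhs at j=5)
  i=5: ✓ (rhs at j=5)

0, 3, 5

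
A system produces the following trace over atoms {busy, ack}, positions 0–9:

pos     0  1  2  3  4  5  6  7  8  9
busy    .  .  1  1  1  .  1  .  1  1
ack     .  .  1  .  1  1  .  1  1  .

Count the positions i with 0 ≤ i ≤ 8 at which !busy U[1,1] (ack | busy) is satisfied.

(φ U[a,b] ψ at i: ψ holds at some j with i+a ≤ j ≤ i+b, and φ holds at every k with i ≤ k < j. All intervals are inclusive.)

Evaluate at each i in [0,8]:
  i=0: ✗ (no rhs in [1,1])
  i=1: ✓ (rhs at j=2; lhs holds on [1,1])
  i=2: ✗ (lhs fails at k=2 before rhs at j=3)
  i=3: ✗ (lhs fails at k=3 before rhs at j=4)
  i=4: ✗ (lhs fails at k=4 before rhs at j=5)
  i=5: ✓ (rhs at j=6; lhs holds on [5,5])
  i=6: ✗ (lhs fails at k=6 before rhs at j=7)
  i=7: ✓ (rhs at j=8; lhs holds on [7,7])
  i=8: ✗ (lhs fails at k=8 before rhs at j=9)
Positions where it holds: {1, 5, 7} → 3.

3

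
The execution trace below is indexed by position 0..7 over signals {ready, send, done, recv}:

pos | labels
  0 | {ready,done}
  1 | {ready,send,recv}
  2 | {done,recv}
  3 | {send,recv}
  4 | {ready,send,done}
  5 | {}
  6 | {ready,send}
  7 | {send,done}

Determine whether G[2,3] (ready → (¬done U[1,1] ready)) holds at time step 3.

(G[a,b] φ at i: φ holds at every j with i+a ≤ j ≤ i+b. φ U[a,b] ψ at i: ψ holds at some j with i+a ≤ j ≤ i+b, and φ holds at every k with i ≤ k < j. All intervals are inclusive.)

Check (ready → (¬done U[1,1] ready)) at every j in [5,6]:
  j=5: antecedent false → ✓
  j=6: antecedent true; consequent fails → ✗
Fails at j=6 → formula fails.

No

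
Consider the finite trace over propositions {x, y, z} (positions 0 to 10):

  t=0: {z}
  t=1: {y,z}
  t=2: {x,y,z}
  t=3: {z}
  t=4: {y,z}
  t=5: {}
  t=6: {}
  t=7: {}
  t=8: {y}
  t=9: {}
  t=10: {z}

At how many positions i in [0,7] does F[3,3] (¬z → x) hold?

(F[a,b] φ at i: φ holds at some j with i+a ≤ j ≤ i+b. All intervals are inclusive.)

Evaluate at each i in [0,7]:
  i=0: ✓ (witness j=3)
  i=1: ✓ (witness j=4)
  i=2: ✗ (none in [5,5])
  i=3: ✗ (none in [6,6])
  i=4: ✗ (none in [7,7])
  i=5: ✗ (none in [8,8])
  i=6: ✗ (none in [9,9])
  i=7: ✓ (witness j=10)
Positions where it holds: {0, 1, 7} → 3.

3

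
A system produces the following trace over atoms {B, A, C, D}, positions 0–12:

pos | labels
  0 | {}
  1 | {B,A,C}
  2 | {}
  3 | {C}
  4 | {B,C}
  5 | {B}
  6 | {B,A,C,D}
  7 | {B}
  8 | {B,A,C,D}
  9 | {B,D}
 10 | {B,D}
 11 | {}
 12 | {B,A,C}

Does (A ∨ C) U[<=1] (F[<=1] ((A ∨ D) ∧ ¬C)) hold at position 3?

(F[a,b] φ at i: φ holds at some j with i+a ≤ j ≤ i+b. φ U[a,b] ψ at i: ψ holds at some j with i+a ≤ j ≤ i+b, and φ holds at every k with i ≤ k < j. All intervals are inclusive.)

Need some j in [3,4] with F[<=1] ((A ∨ D) ∧ ¬C), and (A ∨ C) at every k in [3,j-1].
  j=3: F[<=1] ((A ∨ D) ∧ ¬C) — fails (none in [3,4]).
  j=4: F[<=1] ((A ∨ D) ∧ ¬C) — fails (none in [4,5]).
No j in the window works → until fails.

No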